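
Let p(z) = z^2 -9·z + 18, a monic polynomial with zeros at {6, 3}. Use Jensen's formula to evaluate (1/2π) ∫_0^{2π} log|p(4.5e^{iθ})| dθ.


Zeros: 3, 6; r = 4.5.
Inside |z| < r: 3. Outside (|z| ≥ r): 6.
p(0) = 18, so log|p(0)| = log(18) = 2.8904.
Apply Jensen: I(r) = log|p(0)| + Σ_k log(r/|z_k|), summed over zeros inside |z| < r.
  log(r/|z_k|) for z_k = 3: log(4.5/3) = 0.4055
  Outside zeros (6) contribute nothing to the Jensen sum.
Sum over inside zeros: 0.4055.
I(r) = log|p(0)| + (inside sum) = 2.8904 + 0.4055 = 3.2958.
Note: since some zeros are outside |z| ≤ r, the simplified n·log(r) form does NOT apply — only the inside zeros contribute.

I(r) ≈ 3.2958.


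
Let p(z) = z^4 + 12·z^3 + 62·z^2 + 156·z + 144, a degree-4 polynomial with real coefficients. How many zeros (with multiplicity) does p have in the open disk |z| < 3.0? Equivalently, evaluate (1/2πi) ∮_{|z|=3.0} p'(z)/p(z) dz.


The zeros of p are: (-3 + 3i), (-3 - 3i), -4, -2.
Their magnitudes are: 4.243, 4.243, 4, 2.
Zeros with |z| < R = 3.0: -2.
Count = 1.
By the argument principle, (1/2πi) ∮_{|z|=R} p'(z)/p(z) dz equals exactly this count.

Number of zeros inside |z| < 3.0: 1.


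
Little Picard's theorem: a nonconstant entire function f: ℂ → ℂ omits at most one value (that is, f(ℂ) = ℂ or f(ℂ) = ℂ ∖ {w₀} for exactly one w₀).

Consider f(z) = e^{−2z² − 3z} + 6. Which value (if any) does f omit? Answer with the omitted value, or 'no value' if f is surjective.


Little Picard bounds the complement of f(ℂ) to at most one point.
The exponent g(z) = −2z² − 3z is a nonconstant polynomial, hence surjective onto ℂ. So e^{g(z)} takes every value in {e^w : w ∈ ℂ} = ℂ ∖ {0}. Adding 6 shifts the range to ℂ ∖ {6}. f omits exactly 6.

Omitted value: 6.


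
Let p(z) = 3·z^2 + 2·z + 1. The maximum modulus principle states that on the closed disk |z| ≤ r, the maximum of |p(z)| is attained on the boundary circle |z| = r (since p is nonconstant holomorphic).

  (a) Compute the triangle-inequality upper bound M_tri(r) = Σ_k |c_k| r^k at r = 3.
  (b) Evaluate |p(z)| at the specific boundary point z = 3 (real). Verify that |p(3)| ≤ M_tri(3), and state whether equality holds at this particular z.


Coefficients: c_0 = 1, c_1 = 2, c_2 = 3. Radius r = 3.
Part (a). Triangle bound: M_tri(r) = Σ_k |c_k| r^k
  = |1|·3^0 + |2|·3^1 + |3|·3^2
  = 1 + 6 + 27 = 34.
This bounds M(r) := max_{|z|=r} |p(z)| from above; equality holds iff all terms c_k z^k can be made to align in phase at a single z on |z|=r.
Part (b). At z = 3 (real, on the circle |z| = r):
  p(3) = (1)·3^0 + (2)·3^1 + (3)·3^2 = 34.
  |p(3)| = 34.
Since all nonzero coefficients share the same sign, |p(3)| = 34 = M_tri(3); the triangle bound is attained at z = 3, so in fact M(r) = 34.

M_tri(3) = 34; |p(3)| = 34; equality at z=3: yes.


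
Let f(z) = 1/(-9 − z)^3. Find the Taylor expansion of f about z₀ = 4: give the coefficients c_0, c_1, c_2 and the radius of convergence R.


Let w = z − z₀, so z = z₀ + w.
Then -9 − z = -9 − (z₀ + w) = (-9 − z₀) − w = -13 − w.
f(z) = 1/(-13 − w)^3 = (1/(-13)^3) · (1 − w/(-13))^{−3}.
By the binomial series (1−u)^{−3} = Σ_{n≥0} C(n+2, 2) u^n for |u|<1, with u = w/(-13):
  c_n = C(n+2, 2) / (-13)^(n+3).
  c_0 = 1/(-13)^3 = -1/2197.
  c_1 = 3/(-13)^4 = 3/28561.
  c_2 = 6/(-13)^5 = -6/371293.
The series is valid for |w/d| < 1, i.e. |z − z₀| < |d|.
Radius of convergence: R = |-9 − z₀| = |-13| = 13 (distance from z₀ to the singularity z = -9).

c_0 = -1/2197, c_1 = 3/28561, c_2 = -6/371293; R = 13.


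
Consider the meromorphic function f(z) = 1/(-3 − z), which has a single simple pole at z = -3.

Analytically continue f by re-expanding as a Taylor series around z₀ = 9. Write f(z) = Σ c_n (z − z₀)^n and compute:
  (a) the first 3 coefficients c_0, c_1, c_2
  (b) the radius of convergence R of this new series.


Let w = z − z₀, so z = z₀ + w.
Then -3 − z = -3 − (z₀ + w) = (-3 − z₀) − w = -12 − w.
f(z) = 1/(-12 − w) = (1/(-12)) · 1/(1 − w/(-12)) = Σ_{n≥0} w^n / (-12)^(n+1).
So c_n = 1/(-12)^(n+1):
  c_0 = 1/(-12)^1 = -1/12.
  c_1 = 1/(-12)^2 = 1/144.
  c_2 = 1/(-12)^3 = -1/1728.
The series is valid for |w/d| < 1, i.e. |z − z₀| < |d|.
Radius of convergence: R = |-3 − z₀| = |-12| = 12 (distance from z₀ to the singularity z = -3).

c_0 = -1/12, c_1 = 1/144, c_2 = -1/1728; R = 12.


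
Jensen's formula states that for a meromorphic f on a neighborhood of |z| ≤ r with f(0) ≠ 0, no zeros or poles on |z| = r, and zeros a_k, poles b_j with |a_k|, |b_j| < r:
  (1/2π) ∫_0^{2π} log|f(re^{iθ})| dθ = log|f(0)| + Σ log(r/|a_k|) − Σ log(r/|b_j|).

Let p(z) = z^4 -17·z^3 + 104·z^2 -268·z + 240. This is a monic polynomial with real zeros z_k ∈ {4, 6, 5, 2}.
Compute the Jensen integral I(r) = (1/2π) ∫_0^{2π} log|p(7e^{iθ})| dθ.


Zeros: 2, 4, 5, 6; r = 7.
Inside |z| < r: 2, 4, 5, 6. Outside (|z| ≥ r): ∅.
p(0) = 240, so log|p(0)| = log(240) = 5.4806.
Apply Jensen: I(r) = log|p(0)| + Σ_k log(r/|z_k|), summed over zeros inside |z| < r.
  log(r/|z_k|) for z_k = 4: log(7/4) = 0.5596
  log(r/|z_k|) for z_k = 6: log(7/6) = 0.1542
  log(r/|z_k|) for z_k = 5: log(7/5) = 0.3365
  log(r/|z_k|) for z_k = 2: log(7/2) = 1.2528
Sum over inside zeros: 2.3030.
I(r) = log|p(0)| + (inside sum) = 5.4806 + 2.3030 = 7.7836.
Closed form (all zeros inside, monic): I(r) = n·log(r) = 4·log(7) = 7.7836. ✓

I(r) ≈ 7.7836.


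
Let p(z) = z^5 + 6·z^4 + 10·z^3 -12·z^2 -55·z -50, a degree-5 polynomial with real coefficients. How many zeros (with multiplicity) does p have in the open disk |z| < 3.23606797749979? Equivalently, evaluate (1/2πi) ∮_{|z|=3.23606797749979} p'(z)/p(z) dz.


The zeros of p are: 2, (-2 + 1i), (-2 - 1i), (-2 + 1i), (-2 - 1i).
Their magnitudes are: 2, 2.236, 2.236, 2.236, 2.236.
Zeros with |z| < R = 3.23606797749979: 2, (-2 + 1i), (-2 - 1i), (-2 + 1i), (-2 - 1i).
Count = 5.
By the argument principle, (1/2πi) ∮_{|z|=R} p'(z)/p(z) dz equals exactly this count.

Number of zeros inside |z| < 3.23606797749979: 5.


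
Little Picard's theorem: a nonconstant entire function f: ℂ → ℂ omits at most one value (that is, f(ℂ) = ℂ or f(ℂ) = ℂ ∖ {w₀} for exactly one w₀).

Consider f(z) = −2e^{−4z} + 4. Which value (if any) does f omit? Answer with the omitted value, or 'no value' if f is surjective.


Little Picard bounds the complement of f(ℂ) to at most one point.
e^{−4z} is never zero on ℂ, so -2·e^{−4z} takes every value in ℂ ∖ {0}. Adding 4 shifts the range to ℂ ∖ {4}. Thus f omits exactly the value 4.

Omitted value: 4.


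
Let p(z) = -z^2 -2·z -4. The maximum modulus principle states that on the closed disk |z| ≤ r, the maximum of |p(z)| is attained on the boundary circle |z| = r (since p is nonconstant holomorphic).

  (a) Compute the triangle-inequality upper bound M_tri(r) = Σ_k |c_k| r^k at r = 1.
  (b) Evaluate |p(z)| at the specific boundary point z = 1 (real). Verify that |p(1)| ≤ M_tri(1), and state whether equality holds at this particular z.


Coefficients: c_0 = -4, c_1 = -2, c_2 = -1. Radius r = 1.
Part (a). Triangle bound: M_tri(r) = Σ_k |c_k| r^k
  = |-4|·1^0 + |-2|·1^1 + |-1|·1^2
  = 4 + 2 + 1 = 7.
This bounds M(r) := max_{|z|=r} |p(z)| from above; equality holds iff all terms c_k z^k can be made to align in phase at a single z on |z|=r.
Part (b). At z = 1 (real, on the circle |z| = r):
  p(1) = (-4)·1^0 + (-2)·1^1 + (-1)·1^2 = -7.
  |p(1)| = 7.
Since all nonzero coefficients share the same sign, |p(1)| = 7 = M_tri(1); the triangle bound is attained at z = 1, so in fact M(r) = 7.

M_tri(1) = 7; |p(1)| = 7; equality at z=1: yes.


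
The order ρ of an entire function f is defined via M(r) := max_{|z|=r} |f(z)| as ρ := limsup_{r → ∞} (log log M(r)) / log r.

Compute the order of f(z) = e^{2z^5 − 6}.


|e^{2z^5 − 6}| = e^{Re(2·z^5) + -6} ≤ e^{2|z|^5 + -6} = e^{2r^5 + -6} on |z| = r, so ρ ≤ 5. Choosing z on |z|=r so that 2·z^5 is real positive (always possible by picking arg z appropriately) gives |f(z)| = e^{2r^5 + -6}, matching the bound. The additive constant -6 does not affect log log M(r) ~ 5·log r. Hence ρ = 5.
Therefore ρ = 5.

Order ρ = 5.


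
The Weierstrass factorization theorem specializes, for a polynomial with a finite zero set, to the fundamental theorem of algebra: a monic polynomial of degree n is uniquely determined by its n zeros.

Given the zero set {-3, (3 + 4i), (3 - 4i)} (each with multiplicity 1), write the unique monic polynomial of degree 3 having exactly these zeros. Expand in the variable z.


The polynomial is p(z) = ∏_{α ∈ S} (z − α), where S = {-3, (3 + 4i), (3 - 4i)}.
Expanding the product yields: p(z) = z^3 -3·z^2 + 7·z + 75.
Note conjugate pairs combine to real quadratics: (z − (3+4i))(z − (3−4i)) = z² − 6z + 25.
The resulting polynomial has degree 3 and real coefficients as required.

p(z) = z^3 -3·z^2 + 7·z + 75.


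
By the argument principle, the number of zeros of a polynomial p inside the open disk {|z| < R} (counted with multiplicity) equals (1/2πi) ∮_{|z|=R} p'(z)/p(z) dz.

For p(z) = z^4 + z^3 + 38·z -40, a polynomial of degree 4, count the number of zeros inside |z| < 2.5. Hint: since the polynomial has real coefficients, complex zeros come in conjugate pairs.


The zeros of p are: 1, -4, (1 + 3i), (1 - 3i).
Their magnitudes are: 1, 4, 3.162, 3.162.
Zeros with |z| < R = 2.5: 1.
Count = 1.
By the argument principle, (1/2πi) ∮_{|z|=R} p'(z)/p(z) dz equals exactly this count.

Number of zeros inside |z| < 2.5: 1.


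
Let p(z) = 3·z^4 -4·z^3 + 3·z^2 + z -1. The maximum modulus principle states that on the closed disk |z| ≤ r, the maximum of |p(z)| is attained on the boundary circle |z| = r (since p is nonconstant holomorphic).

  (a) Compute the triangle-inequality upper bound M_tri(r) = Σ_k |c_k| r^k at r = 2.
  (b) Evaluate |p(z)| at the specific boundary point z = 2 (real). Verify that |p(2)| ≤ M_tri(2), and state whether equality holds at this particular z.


Coefficients: c_0 = -1, c_1 = 1, c_2 = 3, c_3 = -4, c_4 = 3. Radius r = 2.
Part (a). Triangle bound: M_tri(r) = Σ_k |c_k| r^k
  = |-1|·2^0 + |1|·2^1 + |3|·2^2 + |-4|·2^3 + |3|·2^4
  = 1 + 2 + 12 + 32 + 48 = 95.
This bounds M(r) := max_{|z|=r} |p(z)| from above; equality holds iff all terms c_k z^k can be made to align in phase at a single z on |z|=r.
Part (b). At z = 2 (real, on the circle |z| = r):
  p(2) = (-1)·2^0 + (1)·2^1 + (3)·2^2 + (-4)·2^3 + (3)·2^4 = 29.
  |p(2)| = 29.
Check: |p(2)| = 29 ≤ 95 = M_tri(2). ✓ Equality does not hold at z = 2 (the coefficients have mixed signs, so the terms do not all align in phase there).

M_tri(2) = 95; |p(2)| = 29; equality at z=2: no.


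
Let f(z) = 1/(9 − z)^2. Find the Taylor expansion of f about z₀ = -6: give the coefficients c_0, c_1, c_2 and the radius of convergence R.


Let w = z − z₀, so z = z₀ + w.
Then 9 − z = 9 − (z₀ + w) = (9 − z₀) − w = 15 − w.
f(z) = 1/(15 − w)^2 = (1/(15)^2) · (1 − w/(15))^{−2}.
By the binomial series (1−u)^{−2} = Σ_{n≥0} C(n+1, 1) u^n for |u|<1, with u = w/(15):
  c_n = C(n+1, 1) / (15)^(n+2).
  c_0 = 1/(15)^2 = 1/225.
  c_1 = 2/(15)^3 = 2/3375.
  c_2 = 3/(15)^4 = 1/16875.
The series is valid for |w/d| < 1, i.e. |z − z₀| < |d|.
Radius of convergence: R = |9 − z₀| = |15| = 15 (distance from z₀ to the singularity z = 9).

c_0 = 1/225, c_1 = 2/3375, c_2 = 1/16875; R = 15.


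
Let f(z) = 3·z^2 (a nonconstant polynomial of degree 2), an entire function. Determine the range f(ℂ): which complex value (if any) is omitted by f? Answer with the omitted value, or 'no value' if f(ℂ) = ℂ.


Little Picard bounds the complement of f(ℂ) to at most one point.
For every w ∈ ℂ, the equation p(z) − w = 0 is a nonconstant polynomial in z and hence has at least one root by the fundamental theorem of algebra. So p is surjective onto ℂ, omitting no value.

Omitted value: no value.


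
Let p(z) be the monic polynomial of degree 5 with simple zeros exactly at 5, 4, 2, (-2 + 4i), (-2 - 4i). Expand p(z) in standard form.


The polynomial is p(z) = ∏_{α ∈ S} (z − α), where S = {5, 4, 2, (-2 + 4i), (-2 - 4i)}.
Expanding the product yields: p(z) = z^5 -7·z^4 + 14·z^3 -108·z^2 + 600·z -800.
Note conjugate pairs combine to real quadratics: (z − (-2+4i))(z − (-2−4i)) = z² + 4z + 20.
The resulting polynomial has degree 5 and real coefficients as required.

p(z) = z^5 -7·z^4 + 14·z^3 -108·z^2 + 600·z -800.


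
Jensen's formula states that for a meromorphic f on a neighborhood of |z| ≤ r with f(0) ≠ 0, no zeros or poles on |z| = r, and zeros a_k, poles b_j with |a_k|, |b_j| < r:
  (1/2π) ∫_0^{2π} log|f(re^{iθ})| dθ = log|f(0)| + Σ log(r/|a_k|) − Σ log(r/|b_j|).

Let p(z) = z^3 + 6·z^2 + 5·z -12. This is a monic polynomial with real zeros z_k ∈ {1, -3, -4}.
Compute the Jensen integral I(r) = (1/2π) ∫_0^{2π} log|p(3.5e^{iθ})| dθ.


Zeros: -4, -3, 1; r = 3.5.
Inside |z| < r: -3, 1. Outside (|z| ≥ r): -4.
p(0) = -12, so log|p(0)| = log(12) = 2.4849.
Apply Jensen: I(r) = log|p(0)| + Σ_k log(r/|z_k|), summed over zeros inside |z| < r.
  log(r/|z_k|) for z_k = 1: log(3.5/1) = 1.2528
  log(r/|z_k|) for z_k = -3: log(3.5/3) = 0.1542
  Outside zeros (-4) contribute nothing to the Jensen sum.
Sum over inside zeros: 1.4069.
I(r) = log|p(0)| + (inside sum) = 2.4849 + 1.4069 = 3.8918.
Note: since some zeros are outside |z| ≤ r, the simplified n·log(r) form does NOT apply — only the inside zeros contribute.

I(r) ≈ 3.8918.


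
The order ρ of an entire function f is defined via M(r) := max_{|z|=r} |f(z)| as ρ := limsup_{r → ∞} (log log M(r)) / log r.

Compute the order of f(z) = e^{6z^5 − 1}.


|e^{6z^5 − 1}| = e^{Re(6·z^5) + -1} ≤ e^{6|z|^5 + -1} = e^{6r^5 + -1} on |z| = r, so ρ ≤ 5. Choosing z on |z|=r so that 6·z^5 is real positive (always possible by picking arg z appropriately) gives |f(z)| = e^{6r^5 + -1}, matching the bound. The additive constant -1 does not affect log log M(r) ~ 5·log r. Hence ρ = 5.
Therefore ρ = 5.

Order ρ = 5.


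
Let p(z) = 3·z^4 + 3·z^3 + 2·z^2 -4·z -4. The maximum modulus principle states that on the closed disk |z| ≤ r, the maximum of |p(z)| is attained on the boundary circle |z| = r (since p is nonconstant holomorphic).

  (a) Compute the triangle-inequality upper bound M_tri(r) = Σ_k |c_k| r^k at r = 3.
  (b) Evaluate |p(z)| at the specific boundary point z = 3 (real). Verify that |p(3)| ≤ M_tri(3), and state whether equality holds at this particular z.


Coefficients: c_0 = -4, c_1 = -4, c_2 = 2, c_3 = 3, c_4 = 3. Radius r = 3.
Part (a). Triangle bound: M_tri(r) = Σ_k |c_k| r^k
  = |-4|·3^0 + |-4|·3^1 + |2|·3^2 + |3|·3^3 + |3|·3^4
  = 4 + 12 + 18 + 81 + 243 = 358.
This bounds M(r) := max_{|z|=r} |p(z)| from above; equality holds iff all terms c_k z^k can be made to align in phase at a single z on |z|=r.
Part (b). At z = 3 (real, on the circle |z| = r):
  p(3) = (-4)·3^0 + (-4)·3^1 + (2)·3^2 + (3)·3^3 + (3)·3^4 = 326.
  |p(3)| = 326.
Check: |p(3)| = 326 ≤ 358 = M_tri(3). ✓ Equality does not hold at z = 3 (the coefficients have mixed signs, so the terms do not all align in phase there).

M_tri(3) = 358; |p(3)| = 326; equality at z=3: no.


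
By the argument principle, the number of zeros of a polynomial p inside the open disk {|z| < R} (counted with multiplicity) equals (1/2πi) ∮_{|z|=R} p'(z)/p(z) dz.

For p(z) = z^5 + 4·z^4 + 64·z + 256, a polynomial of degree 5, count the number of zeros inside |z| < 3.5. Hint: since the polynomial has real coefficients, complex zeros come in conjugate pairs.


The zeros of p are: (2 + 2i), (2 - 2i), -4, (-2 + 2i), (-2 - 2i).
Their magnitudes are: 2.828, 2.828, 4, 2.828, 2.828.
Zeros with |z| < R = 3.5: (2 + 2i), (2 - 2i), (-2 + 2i), (-2 - 2i).
Count = 4.
By the argument principle, (1/2πi) ∮_{|z|=R} p'(z)/p(z) dz equals exactly this count.

Number of zeros inside |z| < 3.5: 4.


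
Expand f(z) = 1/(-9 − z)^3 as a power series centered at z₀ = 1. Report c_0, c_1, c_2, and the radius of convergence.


Let w = z − z₀, so z = z₀ + w.
Then -9 − z = -9 − (z₀ + w) = (-9 − z₀) − w = -10 − w.
f(z) = 1/(-10 − w)^3 = (1/(-10)^3) · (1 − w/(-10))^{−3}.
By the binomial series (1−u)^{−3} = Σ_{n≥0} C(n+2, 2) u^n for |u|<1, with u = w/(-10):
  c_n = C(n+2, 2) / (-10)^(n+3).
  c_0 = 1/(-10)^3 = -1/1000.
  c_1 = 3/(-10)^4 = 3/10000.
  c_2 = 6/(-10)^5 = -3/50000.
The series is valid for |w/d| < 1, i.e. |z − z₀| < |d|.
Radius of convergence: R = |-9 − z₀| = |-10| = 10 (distance from z₀ to the singularity z = -9).

c_0 = -1/1000, c_1 = 3/10000, c_2 = -3/50000; R = 10.


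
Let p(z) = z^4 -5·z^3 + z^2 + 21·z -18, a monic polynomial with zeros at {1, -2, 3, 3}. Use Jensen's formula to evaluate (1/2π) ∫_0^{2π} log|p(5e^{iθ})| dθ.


Zeros: -2, 1, 3, 3; r = 5.
Inside |z| < r: -2, 1, 3, 3. Outside (|z| ≥ r): ∅.
p(0) = -18, so log|p(0)| = log(18) = 2.8904.
Apply Jensen: I(r) = log|p(0)| + Σ_k log(r/|z_k|), summed over zeros inside |z| < r.
  log(r/|z_k|) for z_k = 1: log(5/1) = 1.6094
  log(r/|z_k|) for z_k = -2: log(5/2) = 0.9163
  log(r/|z_k|) for z_k = 3: log(5/3) = 0.5108
  log(r/|z_k|) for z_k = 3: log(5/3) = 0.5108
Sum over inside zeros: 3.5474.
I(r) = log|p(0)| + (inside sum) = 2.8904 + 3.5474 = 6.4378.
Closed form (all zeros inside, monic): I(r) = n·log(r) = 4·log(5) = 6.4378. ✓

I(r) ≈ 6.4378.


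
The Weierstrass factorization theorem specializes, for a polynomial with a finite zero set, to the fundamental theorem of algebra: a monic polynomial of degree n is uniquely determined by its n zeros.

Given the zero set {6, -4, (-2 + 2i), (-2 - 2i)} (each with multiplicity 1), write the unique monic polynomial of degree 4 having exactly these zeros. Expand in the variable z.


The polynomial is p(z) = ∏_{α ∈ S} (z − α), where S = {6, -4, (-2 + 2i), (-2 - 2i)}.
Expanding the product yields: p(z) = z^4 + 2·z^3 -24·z^2 -112·z -192.
Note conjugate pairs combine to real quadratics: (z − (-2+2i))(z − (-2−2i)) = z² + 4z + 8.
The resulting polynomial has degree 4 and real coefficients as required.

p(z) = z^4 + 2·z^3 -24·z^2 -112·z -192.


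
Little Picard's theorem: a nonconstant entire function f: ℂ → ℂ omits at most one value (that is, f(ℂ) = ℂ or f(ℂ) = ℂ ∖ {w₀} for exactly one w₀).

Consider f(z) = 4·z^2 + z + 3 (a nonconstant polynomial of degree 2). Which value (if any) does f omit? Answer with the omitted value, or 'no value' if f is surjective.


Little Picard bounds the complement of f(ℂ) to at most one point.
For every w ∈ ℂ, the equation p(z) − w = 0 is a nonconstant polynomial in z and hence has at least one root by the fundamental theorem of algebra. So p is surjective onto ℂ, omitting no value.

Omitted value: no value.


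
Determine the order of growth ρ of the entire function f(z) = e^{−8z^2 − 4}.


|e^{−8z^2 − 4}| = e^{Re(-8·z^2) + -4} ≤ e^{8|z|^2 + -4} = e^{8r^2 + -4} on |z| = r, so ρ ≤ 2. Choosing z on |z|=r so that -8·z^2 is real positive (always possible by picking arg z appropriately) gives |f(z)| = e^{8r^2 + -4}, matching the bound. The additive constant -4 does not affect log log M(r) ~ 2·log r. Hence ρ = 2.
Therefore ρ = 2.

Order ρ = 2.


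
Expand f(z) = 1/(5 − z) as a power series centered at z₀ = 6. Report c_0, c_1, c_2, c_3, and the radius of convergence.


Let w = z − z₀, so z = z₀ + w.
Then 5 − z = 5 − (z₀ + w) = (5 − z₀) − w = -1 − w.
f(z) = 1/(-1 − w) = (1/(-1)) · 1/(1 − w/(-1)) = Σ_{n≥0} w^n / (-1)^(n+1).
So c_n = 1/(-1)^(n+1):
  c_0 = 1/(-1)^1 = -1.
  c_1 = 1/(-1)^2 = 1.
  c_2 = 1/(-1)^3 = -1.
  c_3 = 1/(-1)^4 = 1.
The series is valid for |w/d| < 1, i.e. |z − z₀| < |d|.
Radius of convergence: R = |5 − z₀| = |-1| = 1 (distance from z₀ to the singularity z = 5).

c_0 = -1, c_1 = 1, c_2 = -1, c_3 = 1; R = 1.


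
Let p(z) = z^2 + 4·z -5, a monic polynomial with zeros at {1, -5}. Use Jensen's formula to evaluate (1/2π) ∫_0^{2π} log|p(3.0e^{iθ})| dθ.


Zeros: -5, 1; r = 3.0.
Inside |z| < r: 1. Outside (|z| ≥ r): -5.
p(0) = -5, so log|p(0)| = log(5) = 1.6094.
Apply Jensen: I(r) = log|p(0)| + Σ_k log(r/|z_k|), summed over zeros inside |z| < r.
  log(r/|z_k|) for z_k = 1: log(3.0/1) = 1.0986
  Outside zeros (-5) contribute nothing to the Jensen sum.
Sum over inside zeros: 1.0986.
I(r) = log|p(0)| + (inside sum) = 1.6094 + 1.0986 = 2.7081.
Note: since some zeros are outside |z| ≤ r, the simplified n·log(r) form does NOT apply — only the inside zeros contribute.

I(r) ≈ 2.7081.


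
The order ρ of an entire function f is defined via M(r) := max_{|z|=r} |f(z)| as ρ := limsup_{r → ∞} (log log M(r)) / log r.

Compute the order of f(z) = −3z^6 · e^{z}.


M(r) = max_{|z|=r} |-3|·|z|^6·|e^{z}| = 3·r^6 · e^{1r^1} (the factors attain their maxima compatibly on |z|=r). Then log M(r) = log 3 + 6·log r + 1r^1, dominated by the last term, so log log M(r) ~ 1·log r. The polynomial factor -3z^6 contributes only a log r term and does not affect the order. ρ = 1.
Therefore ρ = 1.

Order ρ = 1.


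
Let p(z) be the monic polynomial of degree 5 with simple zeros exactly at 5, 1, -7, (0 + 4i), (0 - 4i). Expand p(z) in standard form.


The polynomial is p(z) = ∏_{α ∈ S} (z − α), where S = {5, 1, -7, (0 + 4i), (0 - 4i)}.
Expanding the product yields: p(z) = z^5 + z^4 -21·z^3 + 51·z^2 -592·z + 560.
Note conjugate pairs combine to real quadratics: (z − (0+4i))(z − (0−4i)) = z² + 16.
The resulting polynomial has degree 5 and real coefficients as required.

p(z) = z^5 + z^4 -21·z^3 + 51·z^2 -592·z + 560.


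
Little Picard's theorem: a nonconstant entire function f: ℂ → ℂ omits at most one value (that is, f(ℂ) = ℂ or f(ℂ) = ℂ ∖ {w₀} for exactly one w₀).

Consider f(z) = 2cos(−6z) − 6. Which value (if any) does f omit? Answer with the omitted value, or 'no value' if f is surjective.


Little Picard bounds the complement of f(ℂ) to at most one point.
cos is entire and surjective onto ℂ: for every w ∈ ℂ, cos(ζ) = w has a solution ζ ∈ ℂ (e.g., via the complex inverse arccos). With ζ = −6z this gives z = ζ/(-6). Then 2·cos(−6z) takes every value in 2·ℂ = ℂ, and adding -6 is a bijection of ℂ. So f is surjective and omits no value. (Note: only on the real line is cos bounded by [−1, 1].)

Omitted value: no value.


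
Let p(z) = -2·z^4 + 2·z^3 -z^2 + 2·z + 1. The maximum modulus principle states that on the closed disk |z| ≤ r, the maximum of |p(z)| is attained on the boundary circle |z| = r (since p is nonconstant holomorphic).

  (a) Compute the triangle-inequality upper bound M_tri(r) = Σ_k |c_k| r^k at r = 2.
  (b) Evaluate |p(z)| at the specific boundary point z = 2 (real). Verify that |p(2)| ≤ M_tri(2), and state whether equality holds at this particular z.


Coefficients: c_0 = 1, c_1 = 2, c_2 = -1, c_3 = 2, c_4 = -2. Radius r = 2.
Part (a). Triangle bound: M_tri(r) = Σ_k |c_k| r^k
  = |1|·2^0 + |2|·2^1 + |-1|·2^2 + |2|·2^3 + |-2|·2^4
  = 1 + 4 + 4 + 16 + 32 = 57.
This bounds M(r) := max_{|z|=r} |p(z)| from above; equality holds iff all terms c_k z^k can be made to align in phase at a single z on |z|=r.
Part (b). At z = 2 (real, on the circle |z| = r):
  p(2) = (1)·2^0 + (2)·2^1 + (-1)·2^2 + (2)·2^3 + (-2)·2^4 = -15.
  |p(2)| = 15.
Check: |p(2)| = 15 ≤ 57 = M_tri(2). ✓ Equality does not hold at z = 2 (the coefficients have mixed signs, so the terms do not all align in phase there).

M_tri(2) = 57; |p(2)| = 15; equality at z=2: no.


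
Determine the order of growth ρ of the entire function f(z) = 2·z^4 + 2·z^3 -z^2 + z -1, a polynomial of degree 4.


|f(z)| ≤ Σ|c_k|·r^k = O(r^4) as r → ∞. Polynomial growth is O(e^{r^ε}) for every ε > 0 (since r^4/e^{r^ε} → 0), so ρ ≤ ε for all ε > 0, i.e. ρ = 0. Every nonconstant polynomial has order 0.
Therefore ρ = 0.

Order ρ = 0.


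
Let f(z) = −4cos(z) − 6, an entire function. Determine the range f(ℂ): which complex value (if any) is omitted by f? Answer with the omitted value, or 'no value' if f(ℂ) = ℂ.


Little Picard bounds the complement of f(ℂ) to at most one point.
cos is entire and surjective onto ℂ: for every w ∈ ℂ, cos(ζ) = w has a solution ζ ∈ ℂ (e.g., via the complex inverse arccos). With ζ = z this gives z = ζ/(1). Then -4·cos(z) takes every value in -4·ℂ = ℂ, and adding -6 is a bijection of ℂ. So f is surjective and omits no value. (Note: only on the real line is cos bounded by [−1, 1].)

Omitted value: no value.


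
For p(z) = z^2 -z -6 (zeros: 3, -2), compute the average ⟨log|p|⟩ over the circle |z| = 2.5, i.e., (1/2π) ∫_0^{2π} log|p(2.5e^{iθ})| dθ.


Zeros: -2, 3; r = 2.5.
Inside |z| < r: -2. Outside (|z| ≥ r): 3.
p(0) = -6, so log|p(0)| = log(6) = 1.7918.
Apply Jensen: I(r) = log|p(0)| + Σ_k log(r/|z_k|), summed over zeros inside |z| < r.
  log(r/|z_k|) for z_k = -2: log(2.5/2) = 0.2231
  Outside zeros (3) contribute nothing to the Jensen sum.
Sum over inside zeros: 0.2231.
I(r) = log|p(0)| + (inside sum) = 1.7918 + 0.2231 = 2.0149.
Note: since some zeros are outside |z| ≤ r, the simplified n·log(r) form does NOT apply — only the inside zeros contribute.

I(r) ≈ 2.0149.


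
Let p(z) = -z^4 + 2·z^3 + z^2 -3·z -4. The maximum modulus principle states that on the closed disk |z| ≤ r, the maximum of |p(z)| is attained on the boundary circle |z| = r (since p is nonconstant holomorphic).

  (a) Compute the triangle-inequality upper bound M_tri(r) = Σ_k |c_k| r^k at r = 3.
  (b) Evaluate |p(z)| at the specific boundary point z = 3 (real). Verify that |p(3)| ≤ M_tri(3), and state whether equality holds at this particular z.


Coefficients: c_0 = -4, c_1 = -3, c_2 = 1, c_3 = 2, c_4 = -1. Radius r = 3.
Part (a). Triangle bound: M_tri(r) = Σ_k |c_k| r^k
  = |-4|·3^0 + |-3|·3^1 + |1|·3^2 + |2|·3^3 + |-1|·3^4
  = 4 + 9 + 9 + 54 + 81 = 157.
This bounds M(r) := max_{|z|=r} |p(z)| from above; equality holds iff all terms c_k z^k can be made to align in phase at a single z on |z|=r.
Part (b). At z = 3 (real, on the circle |z| = r):
  p(3) = (-4)·3^0 + (-3)·3^1 + (1)·3^2 + (2)·3^3 + (-1)·3^4 = -31.
  |p(3)| = 31.
Check: |p(3)| = 31 ≤ 157 = M_tri(3). ✓ Equality does not hold at z = 3 (the coefficients have mixed signs, so the terms do not all align in phase there).

M_tri(3) = 157; |p(3)| = 31; equality at z=3: no.


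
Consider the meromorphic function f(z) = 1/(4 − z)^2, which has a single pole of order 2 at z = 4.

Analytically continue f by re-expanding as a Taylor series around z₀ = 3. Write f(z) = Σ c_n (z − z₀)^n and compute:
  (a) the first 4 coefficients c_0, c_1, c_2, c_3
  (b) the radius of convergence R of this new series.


Let w = z − z₀, so z = z₀ + w.
Then 4 − z = 4 − (z₀ + w) = (4 − z₀) − w = 1 − w.
f(z) = 1/(1 − w)^2 = (1/(1)^2) · (1 − w/(1))^{−2}.
By the binomial series (1−u)^{−2} = Σ_{n≥0} C(n+1, 1) u^n for |u|<1, with u = w/(1):
  c_n = C(n+1, 1) / (1)^(n+2).
  c_0 = 1/(1)^2 = 1.
  c_1 = 2/(1)^3 = 2.
  c_2 = 3/(1)^4 = 3.
  c_3 = 4/(1)^5 = 4.
The series is valid for |w/d| < 1, i.e. |z − z₀| < |d|.
Radius of convergence: R = |4 − z₀| = |1| = 1 (distance from z₀ to the singularity z = 4).

c_0 = 1, c_1 = 2, c_2 = 3, c_3 = 4; R = 1.


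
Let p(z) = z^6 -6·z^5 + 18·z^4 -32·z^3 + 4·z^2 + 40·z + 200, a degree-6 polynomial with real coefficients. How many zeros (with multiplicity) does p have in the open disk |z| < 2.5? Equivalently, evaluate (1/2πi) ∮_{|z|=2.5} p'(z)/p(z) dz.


The zeros of p are: (-1 + 1i), (-1 - 1i), (3 + 1i), (3 - 1i), (1 + 3i), (1 - 3i).
Their magnitudes are: 1.414, 1.414, 3.162, 3.162, 3.162, 3.162.
Zeros with |z| < R = 2.5: (-1 + 1i), (-1 - 1i).
Count = 2.
By the argument principle, (1/2πi) ∮_{|z|=R} p'(z)/p(z) dz equals exactly this count.

Number of zeros inside |z| < 2.5: 2.


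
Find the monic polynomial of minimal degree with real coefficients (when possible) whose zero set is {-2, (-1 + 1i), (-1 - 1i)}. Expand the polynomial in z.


The polynomial is p(z) = ∏_{α ∈ S} (z − α), where S = {-2, (-1 + 1i), (-1 - 1i)}.
Expanding the product yields: p(z) = z^3 + 4·z^2 + 6·z + 4.
Note conjugate pairs combine to real quadratics: (z − (-1+1i))(z − (-1−1i)) = z² + 2z + 2.
The resulting polynomial has degree 3 and real coefficients as required.

p(z) = z^3 + 4·z^2 + 6·z + 4.


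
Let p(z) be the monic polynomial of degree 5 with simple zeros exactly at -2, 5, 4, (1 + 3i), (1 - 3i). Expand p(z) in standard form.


The polynomial is p(z) = ∏_{α ∈ S} (z − α), where S = {-2, 5, 4, (1 + 3i), (1 - 3i)}.
Expanding the product yields: p(z) = z^5 -9·z^4 + 26·z^3 -34·z^2 -60·z + 400.
Note conjugate pairs combine to real quadratics: (z − (1+3i))(z − (1−3i)) = z² − 2z + 10.
The resulting polynomial has degree 5 and real coefficients as required.

p(z) = z^5 -9·z^4 + 26·z^3 -34·z^2 -60·z + 400.


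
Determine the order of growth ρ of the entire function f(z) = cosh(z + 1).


cosh(w) is a linear combination of e^{iw} and e^{−iw} (or e^w, e^{−w} in the hyperbolic case), so |cosh(w)| ≤ e^{|w|}. With w = z + 1, |w| ≤ 1|z| + 1 = 1r + 1 on |z| = r, giving M(r) ≤ e^{1r + 1}, so ρ ≤ 1. On a suitable ray (z = it for sin/cos; z = t for sinh/cosh, t real → ∞), |cosh(z + 1)| grows like e^{1|t|}/2, so ρ ≥ 1. Hence ρ = 1.
Therefore ρ = 1.

Order ρ = 1.


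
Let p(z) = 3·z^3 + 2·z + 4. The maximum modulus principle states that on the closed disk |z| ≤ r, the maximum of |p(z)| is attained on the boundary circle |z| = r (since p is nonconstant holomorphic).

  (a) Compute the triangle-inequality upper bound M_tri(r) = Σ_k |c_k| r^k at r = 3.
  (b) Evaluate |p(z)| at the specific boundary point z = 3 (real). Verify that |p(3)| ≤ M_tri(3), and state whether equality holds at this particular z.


Coefficients: c_0 = 4, c_1 = 2, c_2 = 0, c_3 = 3. Radius r = 3.
Part (a). Triangle bound: M_tri(r) = Σ_k |c_k| r^k
  = |4|·3^0 + |2|·3^1 + |0|·3^2 + |3|·3^3
  = 4 + 6 + 0 + 81 = 91.
This bounds M(r) := max_{|z|=r} |p(z)| from above; equality holds iff all terms c_k z^k can be made to align in phase at a single z on |z|=r.
Part (b). At z = 3 (real, on the circle |z| = r):
  p(3) = (4)·3^0 + (2)·3^1 + (0)·3^2 + (3)·3^3 = 91.
  |p(3)| = 91.
Since all nonzero coefficients share the same sign, |p(3)| = 91 = M_tri(3); the triangle bound is attained at z = 3, so in fact M(r) = 91.

M_tri(3) = 91; |p(3)| = 91; equality at z=3: yes.


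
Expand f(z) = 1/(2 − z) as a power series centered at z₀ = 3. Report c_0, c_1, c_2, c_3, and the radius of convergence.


Let w = z − z₀, so z = z₀ + w.
Then 2 − z = 2 − (z₀ + w) = (2 − z₀) − w = -1 − w.
f(z) = 1/(-1 − w) = (1/(-1)) · 1/(1 − w/(-1)) = Σ_{n≥0} w^n / (-1)^(n+1).
So c_n = 1/(-1)^(n+1):
  c_0 = 1/(-1)^1 = -1.
  c_1 = 1/(-1)^2 = 1.
  c_2 = 1/(-1)^3 = -1.
  c_3 = 1/(-1)^4 = 1.
The series is valid for |w/d| < 1, i.e. |z − z₀| < |d|.
Radius of convergence: R = |2 − z₀| = |-1| = 1 (distance from z₀ to the singularity z = 2).

c_0 = -1, c_1 = 1, c_2 = -1, c_3 = 1; R = 1.


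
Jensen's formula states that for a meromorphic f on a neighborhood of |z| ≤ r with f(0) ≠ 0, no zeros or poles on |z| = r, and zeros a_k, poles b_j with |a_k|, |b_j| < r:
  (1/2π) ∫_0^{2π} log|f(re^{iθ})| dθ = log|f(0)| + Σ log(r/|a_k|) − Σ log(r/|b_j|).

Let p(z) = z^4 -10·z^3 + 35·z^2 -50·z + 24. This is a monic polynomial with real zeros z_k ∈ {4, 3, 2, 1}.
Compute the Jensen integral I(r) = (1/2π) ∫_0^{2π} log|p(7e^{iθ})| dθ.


Zeros: 1, 2, 3, 4; r = 7.
Inside |z| < r: 1, 2, 3, 4. Outside (|z| ≥ r): ∅.
p(0) = 24, so log|p(0)| = log(24) = 3.1781.
Apply Jensen: I(r) = log|p(0)| + Σ_k log(r/|z_k|), summed over zeros inside |z| < r.
  log(r/|z_k|) for z_k = 4: log(7/4) = 0.5596
  log(r/|z_k|) for z_k = 3: log(7/3) = 0.8473
  log(r/|z_k|) for z_k = 2: log(7/2) = 1.2528
  log(r/|z_k|) for z_k = 1: log(7/1) = 1.9459
Sum over inside zeros: 4.6056.
I(r) = log|p(0)| + (inside sum) = 3.1781 + 4.6056 = 7.7836.
Closed form (all zeros inside, monic): I(r) = n·log(r) = 4·log(7) = 7.7836. ✓

I(r) ≈ 7.7836.


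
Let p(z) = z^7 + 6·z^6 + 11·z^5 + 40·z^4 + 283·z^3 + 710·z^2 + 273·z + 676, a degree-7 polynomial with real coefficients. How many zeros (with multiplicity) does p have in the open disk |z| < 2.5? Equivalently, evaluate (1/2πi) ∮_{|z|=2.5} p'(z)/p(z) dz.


The zeros of p are: (2 + 3i), (2 - 3i), (-3 + 2i), (-3 - 2i), (0 + 1i), (0 - 1i), -4.
Their magnitudes are: 3.606, 3.606, 3.606, 3.606, 1, 1, 4.
Zeros with |z| < R = 2.5: (0 + 1i), (0 - 1i).
Count = 2.
By the argument principle, (1/2πi) ∮_{|z|=R} p'(z)/p(z) dz equals exactly this count.

Number of zeros inside |z| < 2.5: 2.


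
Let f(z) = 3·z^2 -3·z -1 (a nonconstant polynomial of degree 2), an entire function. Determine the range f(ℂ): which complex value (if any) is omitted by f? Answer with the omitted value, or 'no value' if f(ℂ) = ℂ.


Little Picard bounds the complement of f(ℂ) to at most one point.
For every w ∈ ℂ, the equation p(z) − w = 0 is a nonconstant polynomial in z and hence has at least one root by the fundamental theorem of algebra. So p is surjective onto ℂ, omitting no value.

Omitted value: no value.


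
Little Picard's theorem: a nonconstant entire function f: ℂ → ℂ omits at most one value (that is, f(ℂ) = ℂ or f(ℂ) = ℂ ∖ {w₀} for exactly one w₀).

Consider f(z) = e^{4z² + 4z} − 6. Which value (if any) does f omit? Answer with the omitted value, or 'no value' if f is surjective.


Little Picard bounds the complement of f(ℂ) to at most one point.
The exponent g(z) = 4z² + 4z is a nonconstant polynomial, hence surjective onto ℂ. So e^{g(z)} takes every value in {e^w : w ∈ ℂ} = ℂ ∖ {0}. Adding -6 shifts the range to ℂ ∖ {-6}. f omits exactly -6.

Omitted value: -6.


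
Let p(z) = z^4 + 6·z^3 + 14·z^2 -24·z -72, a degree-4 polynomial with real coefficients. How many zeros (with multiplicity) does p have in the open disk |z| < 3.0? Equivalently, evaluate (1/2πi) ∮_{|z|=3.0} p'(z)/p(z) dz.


The zeros of p are: (-3 + 3i), (-3 - 3i), 2, -2.
Their magnitudes are: 4.243, 4.243, 2, 2.
Zeros with |z| < R = 3.0: 2, -2.
Count = 2.
By the argument principle, (1/2πi) ∮_{|z|=R} p'(z)/p(z) dz equals exactly this count.

Number of zeros inside |z| < 3.0: 2.


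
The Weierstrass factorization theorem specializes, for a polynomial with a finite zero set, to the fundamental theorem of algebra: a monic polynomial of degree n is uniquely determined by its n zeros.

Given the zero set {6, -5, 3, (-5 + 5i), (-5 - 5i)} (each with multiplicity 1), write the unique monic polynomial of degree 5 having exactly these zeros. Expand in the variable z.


The polynomial is p(z) = ∏_{α ∈ S} (z − α), where S = {6, -5, 3, (-5 + 5i), (-5 - 5i)}.
Expanding the product yields: p(z) = z^5 + 6·z^4 -17·z^3 -380·z^2 -450·z + 4500.
Note conjugate pairs combine to real quadratics: (z − (-5+5i))(z − (-5−5i)) = z² + 10z + 50.
The resulting polynomial has degree 5 and real coefficients as required.

p(z) = z^5 + 6·z^4 -17·z^3 -380·z^2 -450·z + 4500.


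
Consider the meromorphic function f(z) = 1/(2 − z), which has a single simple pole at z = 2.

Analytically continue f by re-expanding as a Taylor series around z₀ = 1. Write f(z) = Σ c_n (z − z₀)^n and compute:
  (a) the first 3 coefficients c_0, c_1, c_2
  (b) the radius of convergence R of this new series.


Let w = z − z₀, so z = z₀ + w.
Then 2 − z = 2 − (z₀ + w) = (2 − z₀) − w = 1 − w.
f(z) = 1/(1 − w) = (1/(1)) · 1/(1 − w/(1)) = Σ_{n≥0} w^n / (1)^(n+1).
So c_n = 1/(1)^(n+1):
  c_0 = 1/(1)^1 = 1.
  c_1 = 1/(1)^2 = 1.
  c_2 = 1/(1)^3 = 1.
The series is valid for |w/d| < 1, i.e. |z − z₀| < |d|.
Radius of convergence: R = |2 − z₀| = |1| = 1 (distance from z₀ to the singularity z = 2).

c_0 = 1, c_1 = 1, c_2 = 1; R = 1.


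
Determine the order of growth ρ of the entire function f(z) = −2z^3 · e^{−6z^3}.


M(r) = max_{|z|=r} |-2|·|z|^3·|e^{−6z^3}| = 2·r^3 · e^{6r^3} (the factors attain their maxima compatibly on |z|=r). Then log M(r) = log 2 + 3·log r + 6r^3, dominated by the last term, so log log M(r) ~ 3·log r. The polynomial factor -2z^3 contributes only a log r term and does not affect the order. ρ = 3.
Therefore ρ = 3.

Order ρ = 3.


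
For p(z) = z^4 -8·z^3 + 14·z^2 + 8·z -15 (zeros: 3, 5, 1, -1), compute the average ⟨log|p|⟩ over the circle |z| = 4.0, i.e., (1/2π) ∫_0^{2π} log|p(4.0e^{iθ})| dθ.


Zeros: -1, 1, 3, 5; r = 4.0.
Inside |z| < r: -1, 1, 3. Outside (|z| ≥ r): 5.
p(0) = -15, so log|p(0)| = log(15) = 2.7081.
Apply Jensen: I(r) = log|p(0)| + Σ_k log(r/|z_k|), summed over zeros inside |z| < r.
  log(r/|z_k|) for z_k = 3: log(4.0/3) = 0.2877
  log(r/|z_k|) for z_k = 1: log(4.0/1) = 1.3863
  log(r/|z_k|) for z_k = -1: log(4.0/1) = 1.3863
  Outside zeros (5) contribute nothing to the Jensen sum.
Sum over inside zeros: 3.0603.
I(r) = log|p(0)| + (inside sum) = 2.7081 + 3.0603 = 5.7683.
Note: since some zeros are outside |z| ≤ r, the simplified n·log(r) form does NOT apply — only the inside zeros contribute.

I(r) ≈ 5.7683.


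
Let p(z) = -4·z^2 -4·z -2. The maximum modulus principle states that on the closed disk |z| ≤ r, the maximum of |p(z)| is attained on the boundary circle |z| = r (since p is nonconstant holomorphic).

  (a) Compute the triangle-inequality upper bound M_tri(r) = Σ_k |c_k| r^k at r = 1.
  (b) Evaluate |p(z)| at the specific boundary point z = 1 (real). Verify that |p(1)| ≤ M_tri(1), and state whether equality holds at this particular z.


Coefficients: c_0 = -2, c_1 = -4, c_2 = -4. Radius r = 1.
Part (a). Triangle bound: M_tri(r) = Σ_k |c_k| r^k
  = |-2|·1^0 + |-4|·1^1 + |-4|·1^2
  = 2 + 4 + 4 = 10.
This bounds M(r) := max_{|z|=r} |p(z)| from above; equality holds iff all terms c_k z^k can be made to align in phase at a single z on |z|=r.
Part (b). At z = 1 (real, on the circle |z| = r):
  p(1) = (-2)·1^0 + (-4)·1^1 + (-4)·1^2 = -10.
  |p(1)| = 10.
Since all nonzero coefficients share the same sign, |p(1)| = 10 = M_tri(1); the triangle bound is attained at z = 1, so in fact M(r) = 10.

M_tri(1) = 10; |p(1)| = 10; equality at z=1: yes.


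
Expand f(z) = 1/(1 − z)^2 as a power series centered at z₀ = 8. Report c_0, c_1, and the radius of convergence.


Let w = z − z₀, so z = z₀ + w.
Then 1 − z = 1 − (z₀ + w) = (1 − z₀) − w = -7 − w.
f(z) = 1/(-7 − w)^2 = (1/(-7)^2) · (1 − w/(-7))^{−2}.
By the binomial series (1−u)^{−2} = Σ_{n≥0} C(n+1, 1) u^n for |u|<1, with u = w/(-7):
  c_n = C(n+1, 1) / (-7)^(n+2).
  c_0 = 1/(-7)^2 = 1/49.
  c_1 = 2/(-7)^3 = -2/343.
The series is valid for |w/d| < 1, i.e. |z − z₀| < |d|.
Radius of convergence: R = |1 − z₀| = |-7| = 7 (distance from z₀ to the singularity z = 1).

c_0 = 1/49, c_1 = -2/343; R = 7.


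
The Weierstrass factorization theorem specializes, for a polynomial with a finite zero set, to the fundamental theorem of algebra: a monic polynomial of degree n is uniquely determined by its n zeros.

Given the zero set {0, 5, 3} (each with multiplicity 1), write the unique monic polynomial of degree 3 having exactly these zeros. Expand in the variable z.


The polynomial is p(z) = ∏_{α ∈ S} (z − α), where S = {0, 5, 3}.
Expanding the product yields: p(z) = z^3 -8·z^2 + 15·z.
The resulting polynomial has degree 3 and real coefficients as required.

p(z) = z^3 -8·z^2 + 15·z.


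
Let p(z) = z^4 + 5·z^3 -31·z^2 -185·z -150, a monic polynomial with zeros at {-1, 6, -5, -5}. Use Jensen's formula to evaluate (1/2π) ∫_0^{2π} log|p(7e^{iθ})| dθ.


Zeros: -5, -5, -1, 6; r = 7.
Inside |z| < r: -5, -5, -1, 6. Outside (|z| ≥ r): ∅.
p(0) = -150, so log|p(0)| = log(150) = 5.0106.
Apply Jensen: I(r) = log|p(0)| + Σ_k log(r/|z_k|), summed over zeros inside |z| < r.
  log(r/|z_k|) for z_k = -1: log(7/1) = 1.9459
  log(r/|z_k|) for z_k = 6: log(7/6) = 0.1542
  log(r/|z_k|) for z_k = -5: log(7/5) = 0.3365
  log(r/|z_k|) for z_k = -5: log(7/5) = 0.3365
Sum over inside zeros: 2.7730.
I(r) = log|p(0)| + (inside sum) = 5.0106 + 2.7730 = 7.7836.
Closed form (all zeros inside, monic): I(r) = n·log(r) = 4·log(7) = 7.7836. ✓

I(r) ≈ 7.7836.
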